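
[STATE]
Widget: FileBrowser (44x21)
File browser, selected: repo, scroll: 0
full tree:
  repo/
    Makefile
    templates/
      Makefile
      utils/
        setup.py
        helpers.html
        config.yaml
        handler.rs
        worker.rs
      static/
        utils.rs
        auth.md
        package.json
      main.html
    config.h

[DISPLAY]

> [-] repo/                                 
    Makefile                                
    [+] templates/                          
    config.h                                
                                            
                                            
                                            
                                            
                                            
                                            
                                            
                                            
                                            
                                            
                                            
                                            
                                            
                                            
                                            
                                            
                                            


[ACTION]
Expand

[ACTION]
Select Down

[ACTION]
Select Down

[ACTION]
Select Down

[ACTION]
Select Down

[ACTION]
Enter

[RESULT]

  [-] repo/                                 
    Makefile                                
    [+] templates/                          
  > config.h                                
                                            
                                            
                                            
                                            
                                            
                                            
                                            
                                            
                                            
                                            
                                            
                                            
                                            
                                            
                                            
                                            
                                            


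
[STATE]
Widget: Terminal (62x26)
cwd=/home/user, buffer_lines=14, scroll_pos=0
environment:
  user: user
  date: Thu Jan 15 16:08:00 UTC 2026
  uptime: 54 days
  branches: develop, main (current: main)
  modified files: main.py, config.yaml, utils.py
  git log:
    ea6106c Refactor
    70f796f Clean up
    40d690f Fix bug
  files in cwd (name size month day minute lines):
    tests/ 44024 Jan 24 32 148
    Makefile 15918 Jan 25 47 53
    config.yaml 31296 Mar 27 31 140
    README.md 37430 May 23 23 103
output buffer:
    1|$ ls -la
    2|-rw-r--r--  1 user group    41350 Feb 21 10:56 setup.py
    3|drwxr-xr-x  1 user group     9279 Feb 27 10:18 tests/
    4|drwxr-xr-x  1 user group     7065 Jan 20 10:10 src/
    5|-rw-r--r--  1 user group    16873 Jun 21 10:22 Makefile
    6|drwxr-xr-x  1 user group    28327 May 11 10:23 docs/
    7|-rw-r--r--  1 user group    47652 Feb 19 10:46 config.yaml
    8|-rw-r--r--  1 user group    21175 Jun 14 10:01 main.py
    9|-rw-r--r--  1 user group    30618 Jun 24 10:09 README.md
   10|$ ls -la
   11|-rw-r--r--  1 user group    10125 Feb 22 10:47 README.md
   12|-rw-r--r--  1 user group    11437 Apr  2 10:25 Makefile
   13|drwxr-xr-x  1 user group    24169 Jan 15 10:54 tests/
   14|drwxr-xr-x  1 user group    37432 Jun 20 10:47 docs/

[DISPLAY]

$ ls -la                                                      
-rw-r--r--  1 user group    41350 Feb 21 10:56 setup.py       
drwxr-xr-x  1 user group     9279 Feb 27 10:18 tests/         
drwxr-xr-x  1 user group     7065 Jan 20 10:10 src/           
-rw-r--r--  1 user group    16873 Jun 21 10:22 Makefile       
drwxr-xr-x  1 user group    28327 May 11 10:23 docs/          
-rw-r--r--  1 user group    47652 Feb 19 10:46 config.yaml    
-rw-r--r--  1 user group    21175 Jun 14 10:01 main.py        
-rw-r--r--  1 user group    30618 Jun 24 10:09 README.md      
$ ls -la                                                      
-rw-r--r--  1 user group    10125 Feb 22 10:47 README.md      
-rw-r--r--  1 user group    11437 Apr  2 10:25 Makefile       
drwxr-xr-x  1 user group    24169 Jan 15 10:54 tests/         
drwxr-xr-x  1 user group    37432 Jun 20 10:47 docs/          
$ █                                                           
                                                              
                                                              
                                                              
                                                              
                                                              
                                                              
                                                              
                                                              
                                                              
                                                              
                                                              


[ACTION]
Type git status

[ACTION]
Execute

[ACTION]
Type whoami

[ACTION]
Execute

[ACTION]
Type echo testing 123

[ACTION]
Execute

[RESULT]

$ ls -la                                                      
-rw-r--r--  1 user group    41350 Feb 21 10:56 setup.py       
drwxr-xr-x  1 user group     9279 Feb 27 10:18 tests/         
drwxr-xr-x  1 user group     7065 Jan 20 10:10 src/           
-rw-r--r--  1 user group    16873 Jun 21 10:22 Makefile       
drwxr-xr-x  1 user group    28327 May 11 10:23 docs/          
-rw-r--r--  1 user group    47652 Feb 19 10:46 config.yaml    
-rw-r--r--  1 user group    21175 Jun 14 10:01 main.py        
-rw-r--r--  1 user group    30618 Jun 24 10:09 README.md      
$ ls -la                                                      
-rw-r--r--  1 user group    10125 Feb 22 10:47 README.md      
-rw-r--r--  1 user group    11437 Apr  2 10:25 Makefile       
drwxr-xr-x  1 user group    24169 Jan 15 10:54 tests/         
drwxr-xr-x  1 user group    37432 Jun 20 10:47 docs/          
$ git status                                                  
On branch main                                                
Changes not staged for commit:                                
                                                              
        modified:   main.py                                   
        modified:   config.yaml                               
        modified:   utils.py                                  
$ whoami                                                      
user                                                          
$ echo testing 123                                            
testing 123                                                   
$ █                                                           


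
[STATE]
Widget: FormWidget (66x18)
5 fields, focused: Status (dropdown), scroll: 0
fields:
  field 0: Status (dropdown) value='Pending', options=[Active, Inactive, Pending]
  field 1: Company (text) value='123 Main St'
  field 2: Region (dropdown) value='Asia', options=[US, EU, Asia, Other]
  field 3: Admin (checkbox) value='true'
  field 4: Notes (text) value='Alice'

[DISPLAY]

> Status:     [Pending                                          ▼]
  Company:    [123 Main St                                       ]
  Region:     [Asia                                             ▼]
  Admin:      [x]                                                 
  Notes:      [Alice                                             ]
                                                                  
                                                                  
                                                                  
                                                                  
                                                                  
                                                                  
                                                                  
                                                                  
                                                                  
                                                                  
                                                                  
                                                                  
                                                                  


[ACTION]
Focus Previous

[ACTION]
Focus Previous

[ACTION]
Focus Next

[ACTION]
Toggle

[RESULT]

  Status:     [Pending                                          ▼]
  Company:    [123 Main St                                       ]
  Region:     [Asia                                             ▼]
  Admin:      [x]                                                 
> Notes:      [Alice                                             ]
                                                                  
                                                                  
                                                                  
                                                                  
                                                                  
                                                                  
                                                                  
                                                                  
                                                                  
                                                                  
                                                                  
                                                                  
                                                                  


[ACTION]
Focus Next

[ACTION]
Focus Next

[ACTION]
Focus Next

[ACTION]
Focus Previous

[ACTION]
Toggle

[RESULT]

  Status:     [Pending                                          ▼]
> Company:    [123 Main St                                       ]
  Region:     [Asia                                             ▼]
  Admin:      [x]                                                 
  Notes:      [Alice                                             ]
                                                                  
                                                                  
                                                                  
                                                                  
                                                                  
                                                                  
                                                                  
                                                                  
                                                                  
                                                                  
                                                                  
                                                                  
                                                                  


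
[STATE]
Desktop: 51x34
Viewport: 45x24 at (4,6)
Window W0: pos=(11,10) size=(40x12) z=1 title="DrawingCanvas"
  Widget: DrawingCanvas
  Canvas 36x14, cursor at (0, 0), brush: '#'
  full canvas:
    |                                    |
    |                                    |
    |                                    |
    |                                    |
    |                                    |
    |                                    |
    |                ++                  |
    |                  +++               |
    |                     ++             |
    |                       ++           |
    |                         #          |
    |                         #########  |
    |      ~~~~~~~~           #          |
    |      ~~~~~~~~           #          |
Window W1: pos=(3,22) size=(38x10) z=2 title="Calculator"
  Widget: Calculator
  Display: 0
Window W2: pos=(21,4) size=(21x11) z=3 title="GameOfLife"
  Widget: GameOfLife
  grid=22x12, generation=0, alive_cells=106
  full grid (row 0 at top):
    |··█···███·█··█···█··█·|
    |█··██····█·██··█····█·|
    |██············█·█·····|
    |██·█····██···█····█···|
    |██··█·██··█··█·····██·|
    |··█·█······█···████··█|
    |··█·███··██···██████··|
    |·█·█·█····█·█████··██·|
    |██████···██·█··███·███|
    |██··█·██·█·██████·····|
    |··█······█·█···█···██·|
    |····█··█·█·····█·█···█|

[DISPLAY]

                 ┠───────────────────┨       
                 ┃Gen: 0             ┃       
                 ┃█·█····██···█····█·┃       
                 ┃█··█·██··█··█·····█┃       
       ┏━━━━━━━━━┃·█·█······█···████·┃━━━━━━━
       ┃ DrawingC┃·█·███··██···██████┃       
       ┠─────────┃█·█·█····█·█████··█┃───────
       ┃+        ┃█████···██·█··███·█┃       
       ┃         ┗━━━━━━━━━━━━━━━━━━━┛       
       ┃                                     
       ┃                                     
       ┃                                     
       ┃                                     
       ┃                ++                   
       ┃                  +++                
       ┗━━━━━━━━━━━━━━━━━━━━━━━━━━━━━━━━━━━━━
━━━━━━━━━━━━━━━━━━━━━━━━━━━━━━━━━━━━┓        
 Calculator                         ┃        
────────────────────────────────────┨        
                                   0┃        
┌───┬───┬───┬───┐                   ┃        
│ 7 │ 8 │ 9 │ ÷ │                   ┃        
├───┼───┼───┼───┤                   ┃        
│ 4 │ 5 │ 6 │ × │                   ┃        


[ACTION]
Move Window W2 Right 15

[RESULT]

                          ┠──────────────────
                          ┃Gen: 0            
                          ┃█·█····██···█····█
                          ┃█··█·██··█··█·····
       ┏━━━━━━━━━━━━━━━━━━┃·█·█······█···████
       ┃ DrawingCanvas    ┃·█·███··██···█████
       ┠──────────────────┃█·█·█····█·█████··
       ┃+                 ┃█████···██·█··███·
       ┃                  ┗━━━━━━━━━━━━━━━━━━
       ┃                                     
       ┃                                     
       ┃                                     
       ┃                                     
       ┃                ++                   
       ┃                  +++                
       ┗━━━━━━━━━━━━━━━━━━━━━━━━━━━━━━━━━━━━━
━━━━━━━━━━━━━━━━━━━━━━━━━━━━━━━━━━━━┓        
 Calculator                         ┃        
────────────────────────────────────┨        
                                   0┃        
┌───┬───┬───┬───┐                   ┃        
│ 7 │ 8 │ 9 │ ÷ │                   ┃        
├───┼───┼───┼───┤                   ┃        
│ 4 │ 5 │ 6 │ × │                   ┃        


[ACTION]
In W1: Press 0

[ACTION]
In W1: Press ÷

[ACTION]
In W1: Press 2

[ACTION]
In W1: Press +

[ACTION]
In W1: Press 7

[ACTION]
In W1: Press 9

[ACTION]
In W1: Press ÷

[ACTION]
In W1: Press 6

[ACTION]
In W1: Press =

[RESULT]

                          ┠──────────────────
                          ┃Gen: 0            
                          ┃█·█····██···█····█
                          ┃█··█·██··█··█·····
       ┏━━━━━━━━━━━━━━━━━━┃·█·█······█···████
       ┃ DrawingCanvas    ┃·█·███··██···█████
       ┠──────────────────┃█·█·█····█·█████··
       ┃+                 ┃█████···██·█··███·
       ┃                  ┗━━━━━━━━━━━━━━━━━━
       ┃                                     
       ┃                                     
       ┃                                     
       ┃                                     
       ┃                ++                   
       ┃                  +++                
       ┗━━━━━━━━━━━━━━━━━━━━━━━━━━━━━━━━━━━━━
━━━━━━━━━━━━━━━━━━━━━━━━━━━━━━━━━━━━┓        
 Calculator                         ┃        
────────────────────────────────────┨        
                         13.16666667┃        
┌───┬───┬───┬───┐                   ┃        
│ 7 │ 8 │ 9 │ ÷ │                   ┃        
├───┼───┼───┼───┤                   ┃        
│ 4 │ 5 │ 6 │ × │                   ┃        


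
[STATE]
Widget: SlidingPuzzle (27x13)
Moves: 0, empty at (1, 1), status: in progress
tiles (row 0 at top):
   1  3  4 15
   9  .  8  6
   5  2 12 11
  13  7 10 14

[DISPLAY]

┌────┬────┬────┬────┐      
│  1 │  3 │  4 │ 15 │      
├────┼────┼────┼────┤      
│  9 │    │  8 │  6 │      
├────┼────┼────┼────┤      
│  5 │  2 │ 12 │ 11 │      
├────┼────┼────┼────┤      
│ 13 │  7 │ 10 │ 14 │      
└────┴────┴────┴────┘      
Moves: 0                   
                           
                           
                           


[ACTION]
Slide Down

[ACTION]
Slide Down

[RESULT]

┌────┬────┬────┬────┐      
│  1 │    │  4 │ 15 │      
├────┼────┼────┼────┤      
│  9 │  3 │  8 │  6 │      
├────┼────┼────┼────┤      
│  5 │  2 │ 12 │ 11 │      
├────┼────┼────┼────┤      
│ 13 │  7 │ 10 │ 14 │      
└────┴────┴────┴────┘      
Moves: 1                   
                           
                           
                           


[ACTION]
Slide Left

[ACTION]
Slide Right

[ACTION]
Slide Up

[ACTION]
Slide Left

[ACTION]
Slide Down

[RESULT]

┌────┬────┬────┬────┐      
│  1 │  3 │    │ 15 │      
├────┼────┼────┼────┤      
│  9 │  8 │  4 │  6 │      
├────┼────┼────┼────┤      
│  5 │  2 │ 12 │ 11 │      
├────┼────┼────┼────┤      
│ 13 │  7 │ 10 │ 14 │      
└────┴────┴────┴────┘      
Moves: 6                   
                           
                           
                           


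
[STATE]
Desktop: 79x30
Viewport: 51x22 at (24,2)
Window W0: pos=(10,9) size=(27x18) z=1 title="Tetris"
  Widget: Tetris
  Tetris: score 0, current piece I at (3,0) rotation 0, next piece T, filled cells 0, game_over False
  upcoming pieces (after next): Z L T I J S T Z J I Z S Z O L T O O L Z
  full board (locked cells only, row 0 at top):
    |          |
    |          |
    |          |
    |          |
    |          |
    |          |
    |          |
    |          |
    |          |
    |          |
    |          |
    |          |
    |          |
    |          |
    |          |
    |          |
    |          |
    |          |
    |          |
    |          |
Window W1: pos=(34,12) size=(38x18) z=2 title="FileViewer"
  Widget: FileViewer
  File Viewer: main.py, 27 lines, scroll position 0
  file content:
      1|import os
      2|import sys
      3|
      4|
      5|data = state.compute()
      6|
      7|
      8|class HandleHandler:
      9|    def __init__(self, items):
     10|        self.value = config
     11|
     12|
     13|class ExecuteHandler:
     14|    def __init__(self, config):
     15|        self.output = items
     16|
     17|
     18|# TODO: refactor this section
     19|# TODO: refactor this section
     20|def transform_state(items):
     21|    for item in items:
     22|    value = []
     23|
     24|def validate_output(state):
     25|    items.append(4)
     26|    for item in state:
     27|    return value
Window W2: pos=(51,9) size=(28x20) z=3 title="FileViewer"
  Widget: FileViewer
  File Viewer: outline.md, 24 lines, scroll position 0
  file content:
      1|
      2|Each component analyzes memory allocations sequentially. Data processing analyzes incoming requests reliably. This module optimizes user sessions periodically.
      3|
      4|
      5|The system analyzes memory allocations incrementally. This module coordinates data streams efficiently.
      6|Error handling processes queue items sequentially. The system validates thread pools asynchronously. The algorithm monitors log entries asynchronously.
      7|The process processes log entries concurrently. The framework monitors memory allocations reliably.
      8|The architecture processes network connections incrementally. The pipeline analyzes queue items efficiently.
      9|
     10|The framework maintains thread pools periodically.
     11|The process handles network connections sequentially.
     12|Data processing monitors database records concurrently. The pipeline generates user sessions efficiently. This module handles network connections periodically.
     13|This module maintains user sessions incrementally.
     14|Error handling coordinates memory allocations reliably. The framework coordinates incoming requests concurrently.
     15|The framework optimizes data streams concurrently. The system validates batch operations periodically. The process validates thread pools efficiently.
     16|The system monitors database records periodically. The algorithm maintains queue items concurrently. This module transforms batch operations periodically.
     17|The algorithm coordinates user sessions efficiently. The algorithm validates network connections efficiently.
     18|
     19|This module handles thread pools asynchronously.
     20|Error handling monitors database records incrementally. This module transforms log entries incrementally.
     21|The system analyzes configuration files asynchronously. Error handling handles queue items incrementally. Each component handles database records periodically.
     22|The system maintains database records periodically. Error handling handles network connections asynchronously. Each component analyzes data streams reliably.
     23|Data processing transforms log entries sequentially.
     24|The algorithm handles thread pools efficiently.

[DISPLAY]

                                                   
                                                   
                                                   
                                                   
                                                   
                                                   
                                                   
━━━━━━━━━━━━┓              ┏━━━━━━━━━━━━━━━━━━━━━━━
            ┃              ┃ FileViewer            
────────────┨              ┠───────────────────────
xt:       ┏━━━━━━━━━━━━━━━━┃                       
          ┃ FileViewer     ┃Each component analyzes
▒         ┠────────────────┃                       
          ┃import os       ┃                       
          ┃import sys      ┃The system analyzes mem
          ┃                ┃Error handling processe
ore:      ┃                ┃The process processes l
          ┃data = state.com┃The architecture proces
          ┃                ┃                       
          ┃                ┃The framework maintains
          ┃class HandleHand┃The process handles net
          ┃    def __init__┃Data processing monitor


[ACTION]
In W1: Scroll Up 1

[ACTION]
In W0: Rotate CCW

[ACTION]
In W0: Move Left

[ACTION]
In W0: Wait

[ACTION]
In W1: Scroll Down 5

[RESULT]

                                                   
                                                   
                                                   
                                                   
                                                   
                                                   
                                                   
━━━━━━━━━━━━┓              ┏━━━━━━━━━━━━━━━━━━━━━━━
            ┃              ┃ FileViewer            
────────────┨              ┠───────────────────────
xt:       ┏━━━━━━━━━━━━━━━━┃                       
          ┃ FileViewer     ┃Each component analyzes
▒         ┠────────────────┃                       
          ┃                ┃                       
          ┃                ┃The system analyzes mem
          ┃class HandleHand┃Error handling processe
ore:      ┃    def __init__┃The process processes l
          ┃        self.val┃The architecture proces
          ┃                ┃                       
          ┃                ┃The framework maintains
          ┃class ExecuteHan┃The process handles net
          ┃    def __init__┃Data processing monitor


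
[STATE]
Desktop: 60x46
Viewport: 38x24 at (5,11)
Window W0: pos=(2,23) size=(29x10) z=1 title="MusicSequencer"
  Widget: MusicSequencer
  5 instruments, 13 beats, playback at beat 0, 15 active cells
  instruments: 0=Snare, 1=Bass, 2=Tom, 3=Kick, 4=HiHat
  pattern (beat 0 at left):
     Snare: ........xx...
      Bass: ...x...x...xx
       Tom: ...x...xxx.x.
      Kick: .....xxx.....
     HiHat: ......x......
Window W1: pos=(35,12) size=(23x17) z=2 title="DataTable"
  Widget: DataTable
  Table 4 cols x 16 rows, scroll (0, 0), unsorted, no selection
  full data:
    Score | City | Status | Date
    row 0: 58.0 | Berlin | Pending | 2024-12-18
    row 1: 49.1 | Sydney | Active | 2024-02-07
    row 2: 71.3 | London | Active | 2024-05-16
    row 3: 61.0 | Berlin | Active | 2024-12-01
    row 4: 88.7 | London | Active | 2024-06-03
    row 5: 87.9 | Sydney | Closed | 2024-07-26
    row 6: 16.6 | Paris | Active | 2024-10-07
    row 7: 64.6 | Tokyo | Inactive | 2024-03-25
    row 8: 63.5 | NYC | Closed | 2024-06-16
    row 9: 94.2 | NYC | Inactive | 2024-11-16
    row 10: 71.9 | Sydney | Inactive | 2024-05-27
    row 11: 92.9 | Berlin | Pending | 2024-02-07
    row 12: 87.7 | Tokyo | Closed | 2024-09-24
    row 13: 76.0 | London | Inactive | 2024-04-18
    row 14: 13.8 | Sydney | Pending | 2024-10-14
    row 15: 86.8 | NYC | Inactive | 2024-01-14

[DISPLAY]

                                      
                              ┏━━━━━━━
                              ┃ DataTa
                              ┠───────
                              ┃Score│C
                              ┃─────┼─
                              ┃58.0 │B
                              ┃49.1 │S
                              ┃71.3 │L
                              ┃61.0 │B
                              ┃88.7 │L
                              ┃87.9 │S
━━━━━━━━━━━━━━━━━━━━━━━━━┓    ┃16.6 │P
usicSequencer            ┃    ┃64.6 │T
─────────────────────────┨    ┃63.5 │N
    ▼123456789012        ┃    ┃94.2 │N
nare········██···        ┃    ┃71.9 │S
Bass···█···█···██        ┃    ┗━━━━━━━
 Tom···█···███·█·        ┃            
Kick·····███·····        ┃            
iHat······█······        ┃            
━━━━━━━━━━━━━━━━━━━━━━━━━┛            
                                      
                                      


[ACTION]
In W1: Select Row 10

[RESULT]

                                      
                              ┏━━━━━━━
                              ┃ DataTa
                              ┠───────
                              ┃Score│C
                              ┃─────┼─
                              ┃58.0 │B
                              ┃49.1 │S
                              ┃71.3 │L
                              ┃61.0 │B
                              ┃88.7 │L
                              ┃87.9 │S
━━━━━━━━━━━━━━━━━━━━━━━━━┓    ┃16.6 │P
usicSequencer            ┃    ┃64.6 │T
─────────────────────────┨    ┃63.5 │N
    ▼123456789012        ┃    ┃94.2 │N
nare········██···        ┃    ┃>1.9 │S
Bass···█···█···██        ┃    ┗━━━━━━━
 Tom···█···███·█·        ┃            
Kick·····███·····        ┃            
iHat······█······        ┃            
━━━━━━━━━━━━━━━━━━━━━━━━━┛            
                                      
                                      


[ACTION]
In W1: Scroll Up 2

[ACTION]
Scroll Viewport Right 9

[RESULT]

                                      
                     ┏━━━━━━━━━━━━━━━━
                     ┃ DataTable      
                     ┠────────────────
                     ┃Score│City  │Sta
                     ┃─────┼──────┼───
                     ┃58.0 │Berlin│Pen
                     ┃49.1 │Sydney│Act
                     ┃71.3 │London│Act
                     ┃61.0 │Berlin│Act
                     ┃88.7 │London│Act
                     ┃87.9 │Sydney│Clo
━━━━━━━━━━━━━━━━┓    ┃16.6 │Paris │Act
ncer            ┃    ┃64.6 │Tokyo │Ina
────────────────┨    ┃63.5 │NYC   │Clo
56789012        ┃    ┃94.2 │NYC   │Ina
···██···        ┃    ┃>1.9 │Sydney│Ina
··█···██        ┃    ┗━━━━━━━━━━━━━━━━
··███·█·        ┃                     
███·····        ┃                     
·█······        ┃                     
━━━━━━━━━━━━━━━━┛                     
                                      
                                      


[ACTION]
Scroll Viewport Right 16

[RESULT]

                                      
             ┏━━━━━━━━━━━━━━━━━━━━━┓  
             ┃ DataTable           ┃  
             ┠─────────────────────┨  
             ┃Score│City  │Status  ┃  
             ┃─────┼──────┼────────┃  
             ┃58.0 │Berlin│Pending ┃  
             ┃49.1 │Sydney│Active  ┃  
             ┃71.3 │London│Active  ┃  
             ┃61.0 │Berlin│Active  ┃  
             ┃88.7 │London│Active  ┃  
             ┃87.9 │Sydney│Closed  ┃  
━━━━━━━━┓    ┃16.6 │Paris │Active  ┃  
        ┃    ┃64.6 │Tokyo │Inactive┃  
────────┨    ┃63.5 │NYC   │Closed  ┃  
        ┃    ┃94.2 │NYC   │Inactive┃  
        ┃    ┃>1.9 │Sydney│Inactive┃  
        ┃    ┗━━━━━━━━━━━━━━━━━━━━━┛  
        ┃                             
        ┃                             
        ┃                             
━━━━━━━━┛                             
                                      
                                      


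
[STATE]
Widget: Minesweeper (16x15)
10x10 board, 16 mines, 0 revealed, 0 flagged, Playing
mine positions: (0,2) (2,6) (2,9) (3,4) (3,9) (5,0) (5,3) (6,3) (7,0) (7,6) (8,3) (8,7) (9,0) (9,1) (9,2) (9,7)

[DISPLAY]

■■■■■■■■■■      
■■■■■■■■■■      
■■■■■■■■■■      
■■■■■■■■■■      
■■■■■■■■■■      
■■■■■■■■■■      
■■■■■■■■■■      
■■■■■■■■■■      
■■■■■■■■■■      
■■■■■■■■■■      
                
                
                
                
                


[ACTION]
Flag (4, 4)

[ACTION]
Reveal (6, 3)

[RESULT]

■■✹■■■■■■■      
■■■■■■■■■■      
■■■■■■✹■■✹      
■■■■✹■■■■✹      
■■■■⚑■■■■■      
✹■■✹■■■■■■      
■■■✹■■■■■■      
✹■■■■■✹■■■      
■■■✹■■■✹■■      
✹✹✹■■■■✹■■      
                
                
                
                
                


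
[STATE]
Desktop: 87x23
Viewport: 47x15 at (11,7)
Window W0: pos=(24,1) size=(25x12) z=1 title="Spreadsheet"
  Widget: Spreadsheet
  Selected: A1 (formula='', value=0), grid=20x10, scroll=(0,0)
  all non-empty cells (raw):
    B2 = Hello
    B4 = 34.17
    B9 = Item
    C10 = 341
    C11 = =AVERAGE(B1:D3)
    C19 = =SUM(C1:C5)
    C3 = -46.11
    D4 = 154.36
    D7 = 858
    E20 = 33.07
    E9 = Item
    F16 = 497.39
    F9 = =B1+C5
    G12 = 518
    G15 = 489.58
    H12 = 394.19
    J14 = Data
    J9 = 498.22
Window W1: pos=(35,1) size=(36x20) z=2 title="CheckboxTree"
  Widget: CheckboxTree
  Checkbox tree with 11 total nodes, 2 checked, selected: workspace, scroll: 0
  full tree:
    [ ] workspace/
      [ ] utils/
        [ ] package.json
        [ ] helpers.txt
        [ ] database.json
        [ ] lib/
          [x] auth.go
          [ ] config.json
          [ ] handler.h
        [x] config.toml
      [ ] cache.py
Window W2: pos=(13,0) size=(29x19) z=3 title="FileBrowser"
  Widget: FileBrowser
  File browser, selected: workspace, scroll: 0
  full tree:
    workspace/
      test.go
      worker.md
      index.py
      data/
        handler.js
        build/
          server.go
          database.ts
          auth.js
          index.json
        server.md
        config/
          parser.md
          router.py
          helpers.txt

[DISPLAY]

  ┃    [+] data/              ┃ ] helpers.txt  
  ┃                           ┃ ] database.json
  ┃                           ┃-] lib/         
  ┃                           ┃ [x] auth.go    
  ┃                           ┃ [ ] config.json
  ┃                           ┃ [ ] handler.h  
  ┃                           ┃x] config.toml  
  ┃                           ┃ cache.py       
  ┃                           ┃                
  ┃                           ┃                
  ┃                           ┃                
  ┗━━━━━━━━━━━━━━━━━━━━━━━━━━━┛                
                        ┃                      
                        ┗━━━━━━━━━━━━━━━━━━━━━━
                                               


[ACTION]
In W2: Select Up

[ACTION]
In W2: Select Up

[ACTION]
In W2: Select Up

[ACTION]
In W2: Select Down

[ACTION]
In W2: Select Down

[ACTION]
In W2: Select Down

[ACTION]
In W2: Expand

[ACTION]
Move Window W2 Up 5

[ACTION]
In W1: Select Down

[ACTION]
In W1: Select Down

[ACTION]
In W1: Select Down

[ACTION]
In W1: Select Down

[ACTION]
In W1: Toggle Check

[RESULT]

  ┃    [+] data/              ┃ ] helpers.txt  
  ┃                           ┃x] database.json
  ┃                           ┃-] lib/         
  ┃                           ┃ [x] auth.go    
  ┃                           ┃ [ ] config.json
  ┃                           ┃ [ ] handler.h  
  ┃                           ┃x] config.toml  
  ┃                           ┃ cache.py       
  ┃                           ┃                
  ┃                           ┃                
  ┃                           ┃                
  ┗━━━━━━━━━━━━━━━━━━━━━━━━━━━┛                
                        ┃                      
                        ┗━━━━━━━━━━━━━━━━━━━━━━
                                               


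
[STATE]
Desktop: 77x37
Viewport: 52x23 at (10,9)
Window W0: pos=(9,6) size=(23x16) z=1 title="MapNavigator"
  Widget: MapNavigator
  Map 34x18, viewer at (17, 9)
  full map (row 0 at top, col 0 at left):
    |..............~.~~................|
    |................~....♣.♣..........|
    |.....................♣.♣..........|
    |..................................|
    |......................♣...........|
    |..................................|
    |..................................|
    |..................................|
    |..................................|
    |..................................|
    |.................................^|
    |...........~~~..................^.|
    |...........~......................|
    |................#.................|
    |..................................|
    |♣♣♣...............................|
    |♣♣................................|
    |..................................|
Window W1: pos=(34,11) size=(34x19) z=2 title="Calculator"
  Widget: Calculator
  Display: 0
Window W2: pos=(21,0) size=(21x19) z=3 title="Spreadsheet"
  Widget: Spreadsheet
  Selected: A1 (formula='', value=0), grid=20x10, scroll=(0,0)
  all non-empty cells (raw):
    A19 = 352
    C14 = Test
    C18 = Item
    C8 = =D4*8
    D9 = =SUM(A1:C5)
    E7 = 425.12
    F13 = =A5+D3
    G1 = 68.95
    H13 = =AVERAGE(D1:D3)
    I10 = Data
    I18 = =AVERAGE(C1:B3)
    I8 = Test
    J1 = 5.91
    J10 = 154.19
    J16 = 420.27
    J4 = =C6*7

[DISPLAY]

...........┃  4        0       ┃                    
...........┃  5        0       ┃                    
...........┃  6        0       ┃━━━━━━━━━━━━━━━━━━━━
...........┃  7        0       ┃ator                
...........┃  8        0       ┃────────────────────
...........┃  9        0       ┃                    
..........@┃ 10        0       ┃─┬───┬───┐          
...........┃ 11        0       ┃ │ 9 │ ÷ │          
....~~~....┃ 12        0       ┃─┼───┼───┤          
....~......┗━━━━━━━━━━━━━━━━━━━┛ │ 6 │ × │          
.........#...........┃  ┃├───┼───┼───┼───┤          
.....................┃  ┃│ 1 │ 2 │ 3 │ - │          
━━━━━━━━━━━━━━━━━━━━━┛  ┃├───┼───┼───┼───┤          
                        ┃│ 0 │ . │ = │ + │          
                        ┃├───┼───┼───┼───┤          
                        ┃│ C │ MC│ MR│ M+│          
                        ┃└───┴───┴───┴───┘          
                        ┃                           
                        ┃                           
                        ┃                           
                        ┗━━━━━━━━━━━━━━━━━━━━━━━━━━━
                                                    
                                                    


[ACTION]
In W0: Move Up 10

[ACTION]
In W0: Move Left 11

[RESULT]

           ┃  4        0       ┃                    
           ┃  5        0       ┃                    
           ┃  6        0       ┃━━━━━━━━━━━━━━━━━━━━
           ┃  7        0       ┃ator                
           ┃  8        0       ┃────────────────────
           ┃  9        0       ┃                    
    ......@┃ 10        0       ┃─┬───┬───┐          
    .......┃ 11        0       ┃ │ 9 │ ÷ │          
    .......┃ 12        0       ┃─┼───┼───┤          
    .......┗━━━━━━━━━━━━━━━━━━━┛ │ 6 │ × │          
    .................┃  ┃├───┼───┼───┼───┤          
    .................┃  ┃│ 1 │ 2 │ 3 │ - │          
━━━━━━━━━━━━━━━━━━━━━┛  ┃├───┼───┼───┼───┤          
                        ┃│ 0 │ . │ = │ + │          
                        ┃├───┼───┼───┼───┤          
                        ┃│ C │ MC│ MR│ M+│          
                        ┃└───┴───┴───┴───┘          
                        ┃                           
                        ┃                           
                        ┃                           
                        ┗━━━━━━━━━━━━━━━━━━━━━━━━━━━
                                                    
                                                    


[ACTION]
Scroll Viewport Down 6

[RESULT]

           ┃  9        0       ┃                    
    ......@┃ 10        0       ┃─┬───┬───┐          
    .......┃ 11        0       ┃ │ 9 │ ÷ │          
    .......┃ 12        0       ┃─┼───┼───┤          
    .......┗━━━━━━━━━━━━━━━━━━━┛ │ 6 │ × │          
    .................┃  ┃├───┼───┼───┼───┤          
    .................┃  ┃│ 1 │ 2 │ 3 │ - │          
━━━━━━━━━━━━━━━━━━━━━┛  ┃├───┼───┼───┼───┤          
                        ┃│ 0 │ . │ = │ + │          
                        ┃├───┼───┼───┼───┤          
                        ┃│ C │ MC│ MR│ M+│          
                        ┃└───┴───┴───┴───┘          
                        ┃                           
                        ┃                           
                        ┃                           
                        ┗━━━━━━━━━━━━━━━━━━━━━━━━━━━
                                                    
                                                    
                                                    
                                                    
                                                    
                                                    
                                                    
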